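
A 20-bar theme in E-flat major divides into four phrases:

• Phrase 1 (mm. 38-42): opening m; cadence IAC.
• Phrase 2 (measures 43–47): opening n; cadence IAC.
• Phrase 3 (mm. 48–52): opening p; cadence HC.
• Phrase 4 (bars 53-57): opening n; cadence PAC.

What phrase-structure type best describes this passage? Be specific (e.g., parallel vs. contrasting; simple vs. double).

contrasting double period

Four phrases in two halves: the first half (mm. 38–47) ends with an imperfect authentic cadence, the second (measures 48–57) with a perfect authentic cadence — a large antecedent–consequent pair, i.e. a double period.
Phrase 3 begins with different material from phrase 1, making it contrasting.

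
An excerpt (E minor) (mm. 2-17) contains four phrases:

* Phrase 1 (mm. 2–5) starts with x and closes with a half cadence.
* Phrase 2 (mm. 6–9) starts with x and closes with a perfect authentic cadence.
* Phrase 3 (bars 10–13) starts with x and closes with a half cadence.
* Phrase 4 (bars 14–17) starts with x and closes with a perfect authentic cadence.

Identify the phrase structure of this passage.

repeated period

The cadence pattern HC–PAC–HC–PAC is weak–strong twice, and phrases 3–4 restate phrases 1–2: a period heard twice, not a double period (which would end weakly at phrase 2).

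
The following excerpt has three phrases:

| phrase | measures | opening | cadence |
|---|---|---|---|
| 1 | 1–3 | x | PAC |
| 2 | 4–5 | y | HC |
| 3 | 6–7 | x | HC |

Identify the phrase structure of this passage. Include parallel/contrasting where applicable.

phrase group

The final phrase closes with a half cadence, which is not stronger than the preceding half cadence; the 3 phrases lack an overall antecedent–consequent design and so form a phrase group.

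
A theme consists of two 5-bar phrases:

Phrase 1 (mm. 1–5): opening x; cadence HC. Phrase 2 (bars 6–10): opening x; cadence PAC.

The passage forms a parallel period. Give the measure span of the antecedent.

measures 1–5

The phrase ending with the weaker cadence (half cadence) is the antecedent; the one ending more conclusively (perfect authentic cadence) is the consequent. The antecedent is measures 1–5.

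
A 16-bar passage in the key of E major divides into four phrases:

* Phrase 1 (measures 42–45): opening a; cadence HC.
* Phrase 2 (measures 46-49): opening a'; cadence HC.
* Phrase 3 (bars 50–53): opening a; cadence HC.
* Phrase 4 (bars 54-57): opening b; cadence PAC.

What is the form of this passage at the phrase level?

parallel double period

Four phrases in two halves: the first half (bars 42–49) ends with a half cadence, the second (mm. 50–57) with a perfect authentic cadence — a large antecedent–consequent pair, i.e. a double period.
Phrase 3 begins with the same material as phrase 1, making it parallel.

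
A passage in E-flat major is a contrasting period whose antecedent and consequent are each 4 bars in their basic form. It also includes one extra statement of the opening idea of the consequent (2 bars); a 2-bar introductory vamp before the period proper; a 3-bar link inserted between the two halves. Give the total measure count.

15 measures

Basic contrasting period: 4 + 4 = 8 bars.
8 (basic form) + 2 (extra statement) + 2 (introduction) + 3 (link) = 15.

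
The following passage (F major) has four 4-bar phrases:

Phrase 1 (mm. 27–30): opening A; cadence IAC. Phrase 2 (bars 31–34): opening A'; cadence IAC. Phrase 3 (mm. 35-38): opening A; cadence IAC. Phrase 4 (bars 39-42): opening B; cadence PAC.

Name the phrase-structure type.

parallel double period

Four phrases in two halves: the first half (bars 27-34) ends with an imperfect authentic cadence, the second (mm. 35–42) with a perfect authentic cadence — a large antecedent–consequent pair, i.e. a double period.
Phrase 3 begins with the same material as phrase 1, making it parallel.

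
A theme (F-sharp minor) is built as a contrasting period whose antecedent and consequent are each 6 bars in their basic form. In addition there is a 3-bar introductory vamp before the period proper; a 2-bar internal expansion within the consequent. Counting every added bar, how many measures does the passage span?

Basic contrasting period: 6 + 6 = 12 bars.
12 (basic form) + 3 (introduction) + 2 (internal expansion) = 17.

17 measures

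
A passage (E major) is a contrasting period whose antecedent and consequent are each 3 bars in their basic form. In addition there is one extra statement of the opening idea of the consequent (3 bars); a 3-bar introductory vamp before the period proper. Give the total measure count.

Basic contrasting period: 3 + 3 = 6 bars.
6 (basic form) + 3 (extra statement) + 3 (introduction) = 12.

12 measures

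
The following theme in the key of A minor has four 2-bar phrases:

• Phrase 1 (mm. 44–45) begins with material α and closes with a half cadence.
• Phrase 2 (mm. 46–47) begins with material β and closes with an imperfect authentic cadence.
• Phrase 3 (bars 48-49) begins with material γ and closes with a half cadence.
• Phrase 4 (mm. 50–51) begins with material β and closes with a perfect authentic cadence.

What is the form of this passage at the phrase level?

Four phrases in two halves: the first half (mm. 44–47) ends with an imperfect authentic cadence, the second (mm. 48–51) with a perfect authentic cadence — a large antecedent–consequent pair, i.e. a double period.
Phrase 3 begins with different material from phrase 1, making it contrasting.

contrasting double period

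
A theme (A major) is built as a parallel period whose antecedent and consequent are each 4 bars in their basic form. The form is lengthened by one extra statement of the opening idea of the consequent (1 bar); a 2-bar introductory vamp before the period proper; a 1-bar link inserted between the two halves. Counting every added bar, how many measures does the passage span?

12 measures

Basic parallel period: 4 + 4 = 8 bars.
8 (basic form) + 1 (extra statement) + 2 (introduction) + 1 (link) = 12.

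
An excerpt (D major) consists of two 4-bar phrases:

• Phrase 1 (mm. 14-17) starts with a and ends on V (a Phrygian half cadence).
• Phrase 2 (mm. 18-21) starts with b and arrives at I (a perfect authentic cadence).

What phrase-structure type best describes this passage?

contrasting period

Phrase 1 ends with a Phrygian half cadence (weaker) and phrase 2 with a perfect authentic cadence (stronger): antecedent + consequent = a period.
The two phrases open with different material (a / b), so the period is contrasting.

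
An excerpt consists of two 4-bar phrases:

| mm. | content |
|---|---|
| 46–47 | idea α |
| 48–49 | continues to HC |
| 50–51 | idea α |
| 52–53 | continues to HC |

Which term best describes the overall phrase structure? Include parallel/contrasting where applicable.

repeated phrase

Both phrases have the same opening (α) and the same cadence (half cadence): the second is a restatement, not a consequent, so this is a repeated phrase rather than a period.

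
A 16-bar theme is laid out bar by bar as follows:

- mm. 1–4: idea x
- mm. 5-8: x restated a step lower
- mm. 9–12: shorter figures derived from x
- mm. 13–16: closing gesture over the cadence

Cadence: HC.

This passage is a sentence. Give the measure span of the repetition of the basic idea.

measures 5–8

The presentation of a sentence is the basic idea (bars 1–4) plus its repetition (bars 5–8); the repetition of the basic idea is therefore bars 5–8.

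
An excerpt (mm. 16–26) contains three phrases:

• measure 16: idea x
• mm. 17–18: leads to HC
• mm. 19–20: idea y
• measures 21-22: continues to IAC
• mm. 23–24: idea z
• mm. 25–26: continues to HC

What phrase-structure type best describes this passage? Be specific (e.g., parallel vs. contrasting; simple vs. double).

phrase group

The final phrase closes with a half cadence, which is not stronger than the preceding imperfect authentic cadence; the 3 phrases lack an overall antecedent–consequent design and so form a phrase group.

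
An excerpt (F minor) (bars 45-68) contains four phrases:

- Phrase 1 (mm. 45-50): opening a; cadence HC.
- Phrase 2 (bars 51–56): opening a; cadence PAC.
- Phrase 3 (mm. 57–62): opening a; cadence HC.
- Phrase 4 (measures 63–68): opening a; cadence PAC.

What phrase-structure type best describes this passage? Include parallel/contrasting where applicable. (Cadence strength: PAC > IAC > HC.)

repeated period

The cadence pattern HC–PAC–HC–PAC is weak–strong twice, and phrases 3–4 restate phrases 1–2: a period heard twice, not a double period (which would end weakly at phrase 2).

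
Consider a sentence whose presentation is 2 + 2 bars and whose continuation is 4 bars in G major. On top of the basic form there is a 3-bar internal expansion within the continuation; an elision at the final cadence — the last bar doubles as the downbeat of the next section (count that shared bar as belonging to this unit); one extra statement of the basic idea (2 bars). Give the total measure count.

Basic sentence: 2 + 2 + 4 = 8 bars.
8 (basic form) + 3 (internal expansion) + 2 (extra statement) = 13.
The elision shares a bar with the next section but does not change this unit's count.

13 measures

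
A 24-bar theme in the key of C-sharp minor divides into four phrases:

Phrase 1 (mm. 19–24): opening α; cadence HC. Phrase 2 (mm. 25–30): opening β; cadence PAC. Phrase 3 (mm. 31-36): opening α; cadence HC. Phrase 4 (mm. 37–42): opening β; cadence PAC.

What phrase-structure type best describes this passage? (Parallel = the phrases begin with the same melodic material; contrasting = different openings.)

The cadence pattern HC–PAC–HC–PAC is weak–strong twice, and phrases 3–4 restate phrases 1–2: a period heard twice, not a double period (which would end weakly at phrase 2).

repeated period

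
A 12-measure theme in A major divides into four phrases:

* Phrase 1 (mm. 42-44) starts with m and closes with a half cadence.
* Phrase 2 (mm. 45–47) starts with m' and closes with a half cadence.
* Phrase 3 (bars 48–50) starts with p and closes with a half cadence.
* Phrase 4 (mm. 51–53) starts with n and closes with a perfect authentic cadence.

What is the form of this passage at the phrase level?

Four phrases in two halves: the first half (mm. 42–47) ends with a half cadence, the second (bars 48–53) with a perfect authentic cadence — a large antecedent–consequent pair, i.e. a double period.
Phrase 3 begins with different material from phrase 1, making it contrasting.

contrasting double period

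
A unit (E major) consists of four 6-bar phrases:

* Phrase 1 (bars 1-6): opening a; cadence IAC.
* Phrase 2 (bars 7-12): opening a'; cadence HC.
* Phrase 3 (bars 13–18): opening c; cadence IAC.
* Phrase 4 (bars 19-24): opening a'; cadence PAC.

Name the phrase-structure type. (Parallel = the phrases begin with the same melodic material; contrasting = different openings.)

contrasting double period

Four phrases in two halves: the first half (bars 1–12) ends with a half cadence, the second (mm. 13–24) with a perfect authentic cadence — a large antecedent–consequent pair, i.e. a double period.
Phrase 3 begins with different material from phrase 1, making it contrasting.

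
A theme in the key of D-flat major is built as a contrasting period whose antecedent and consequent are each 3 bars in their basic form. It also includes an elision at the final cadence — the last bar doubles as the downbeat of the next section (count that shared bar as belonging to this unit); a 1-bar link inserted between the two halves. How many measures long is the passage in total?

7 measures

Basic contrasting period: 3 + 3 = 6 bars.
6 (basic form) + 1 (link) = 7.
The elision shares a bar with the next section but does not change this unit's count.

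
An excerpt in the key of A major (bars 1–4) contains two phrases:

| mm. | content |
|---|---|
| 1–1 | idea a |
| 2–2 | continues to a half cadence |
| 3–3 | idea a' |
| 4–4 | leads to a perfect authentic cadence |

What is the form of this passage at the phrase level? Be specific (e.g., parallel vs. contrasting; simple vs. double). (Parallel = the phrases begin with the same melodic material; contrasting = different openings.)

Phrase 1 ends with a half cadence (weaker) and phrase 2 with a perfect authentic cadence (stronger): antecedent + consequent = a period.
The two phrases open with the same material (a / a'), so the period is parallel.

parallel period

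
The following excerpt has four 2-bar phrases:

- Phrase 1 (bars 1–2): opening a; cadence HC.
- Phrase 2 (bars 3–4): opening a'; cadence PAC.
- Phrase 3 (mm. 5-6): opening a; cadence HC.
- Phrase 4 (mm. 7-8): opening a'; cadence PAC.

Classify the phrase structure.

The cadence pattern HC–PAC–HC–PAC is weak–strong twice, and phrases 3–4 restate phrases 1–2: a period heard twice, not a double period (which would end weakly at phrase 2).

repeated period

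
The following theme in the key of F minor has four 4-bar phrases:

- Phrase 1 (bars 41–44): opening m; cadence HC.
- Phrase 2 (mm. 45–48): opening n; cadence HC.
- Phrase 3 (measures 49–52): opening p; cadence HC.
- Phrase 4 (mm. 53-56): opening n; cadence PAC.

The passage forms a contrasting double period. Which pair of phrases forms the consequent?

phrases 3 and 4

In a double period the first pair of phrases (ending half cadence) is the large antecedent and the second pair (ending perfect authentic cadence) is the large consequent; the consequent is phrases 3 and 4.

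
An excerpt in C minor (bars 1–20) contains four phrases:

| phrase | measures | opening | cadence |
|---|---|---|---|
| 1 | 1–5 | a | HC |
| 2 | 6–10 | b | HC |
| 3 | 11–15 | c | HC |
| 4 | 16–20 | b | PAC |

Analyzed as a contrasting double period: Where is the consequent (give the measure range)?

In a double period the four phrases pair into a large antecedent (phrases 1–2, ending half cadence) and a large consequent (phrases 3–4, ending perfect authentic cadence). The consequent spans mm. 11–20.

measures 11–20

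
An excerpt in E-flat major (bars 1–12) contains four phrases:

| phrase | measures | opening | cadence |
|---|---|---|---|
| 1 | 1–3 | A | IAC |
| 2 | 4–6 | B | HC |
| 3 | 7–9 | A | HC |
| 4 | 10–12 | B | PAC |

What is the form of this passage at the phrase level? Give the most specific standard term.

Four phrases in two halves: the first half (measures 1–6) ends with a half cadence, the second (measures 7–12) with a perfect authentic cadence — a large antecedent–consequent pair, i.e. a double period.
Phrase 3 begins with the same material as phrase 1, making it parallel.

parallel double period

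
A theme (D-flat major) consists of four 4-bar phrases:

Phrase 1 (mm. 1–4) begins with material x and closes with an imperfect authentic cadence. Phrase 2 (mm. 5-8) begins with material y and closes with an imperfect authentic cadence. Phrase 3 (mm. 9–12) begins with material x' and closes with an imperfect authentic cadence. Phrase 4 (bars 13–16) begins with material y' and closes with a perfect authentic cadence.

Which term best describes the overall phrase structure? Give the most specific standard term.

Four phrases in two halves: the first half (mm. 1–8) ends with an imperfect authentic cadence, the second (mm. 9–16) with a perfect authentic cadence — a large antecedent–consequent pair, i.e. a double period.
Phrase 3 begins with the same material as phrase 1, making it parallel.

parallel double period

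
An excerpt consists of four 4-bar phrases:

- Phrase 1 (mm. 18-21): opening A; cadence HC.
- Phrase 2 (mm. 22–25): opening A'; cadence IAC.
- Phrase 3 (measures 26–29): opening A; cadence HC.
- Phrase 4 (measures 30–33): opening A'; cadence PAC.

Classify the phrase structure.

Four phrases in two halves: the first half (measures 18–25) ends with an imperfect authentic cadence, the second (mm. 26–33) with a perfect authentic cadence — a large antecedent–consequent pair, i.e. a double period.
Phrase 3 begins with the same material as phrase 1, making it parallel.

parallel double period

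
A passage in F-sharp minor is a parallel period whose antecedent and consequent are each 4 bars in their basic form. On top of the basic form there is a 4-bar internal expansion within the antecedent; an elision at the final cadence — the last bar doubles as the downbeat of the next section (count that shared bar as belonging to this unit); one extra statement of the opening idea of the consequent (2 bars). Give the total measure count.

Basic parallel period: 4 + 4 = 8 bars.
8 (basic form) + 4 (internal expansion) + 2 (extra statement) = 14.
The elision shares a bar with the next section but does not change this unit's count.

14 measures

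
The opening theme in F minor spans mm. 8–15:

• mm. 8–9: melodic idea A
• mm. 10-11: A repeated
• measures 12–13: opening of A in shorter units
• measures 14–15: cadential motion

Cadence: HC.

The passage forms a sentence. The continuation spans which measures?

After the presentation (mm. 8-11), the continuation covers the fragmentation through the cadence: mm. 12–15.

measures 12–15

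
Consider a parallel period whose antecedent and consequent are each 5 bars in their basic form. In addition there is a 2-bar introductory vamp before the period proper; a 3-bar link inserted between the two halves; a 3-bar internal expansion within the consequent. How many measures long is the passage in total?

18 measures

Basic parallel period: 5 + 5 = 10 bars.
10 (basic form) + 2 (introduction) + 3 (link) + 3 (internal expansion) = 18.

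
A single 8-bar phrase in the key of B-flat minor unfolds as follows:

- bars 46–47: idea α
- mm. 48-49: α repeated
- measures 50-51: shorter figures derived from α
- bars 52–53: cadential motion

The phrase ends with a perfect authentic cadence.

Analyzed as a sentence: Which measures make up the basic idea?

measures 46–47

The presentation of a sentence is the basic idea (bars 46–47) plus its repetition (mm. 48-49); the basic idea is therefore mm. 46–47.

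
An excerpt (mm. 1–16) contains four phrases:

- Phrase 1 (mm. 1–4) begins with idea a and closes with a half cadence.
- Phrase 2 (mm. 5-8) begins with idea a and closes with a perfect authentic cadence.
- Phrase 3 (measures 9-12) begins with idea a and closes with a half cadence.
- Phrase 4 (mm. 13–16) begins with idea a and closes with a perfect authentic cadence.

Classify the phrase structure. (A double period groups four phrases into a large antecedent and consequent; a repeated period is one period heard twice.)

repeated period

The cadence pattern HC–PAC–HC–PAC is weak–strong twice, and phrases 3–4 restate phrases 1–2: a period heard twice, not a double period (which would end weakly at phrase 2).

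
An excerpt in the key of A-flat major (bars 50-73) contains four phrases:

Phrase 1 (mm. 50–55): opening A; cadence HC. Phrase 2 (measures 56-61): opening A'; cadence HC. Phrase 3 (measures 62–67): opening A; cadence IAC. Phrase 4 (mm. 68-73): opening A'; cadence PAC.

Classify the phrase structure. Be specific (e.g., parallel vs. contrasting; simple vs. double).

parallel double period

Four phrases in two halves: the first half (mm. 50–61) ends with a half cadence, the second (mm. 62–73) with a perfect authentic cadence — a large antecedent–consequent pair, i.e. a double period.
Phrase 3 begins with the same material as phrase 1, making it parallel.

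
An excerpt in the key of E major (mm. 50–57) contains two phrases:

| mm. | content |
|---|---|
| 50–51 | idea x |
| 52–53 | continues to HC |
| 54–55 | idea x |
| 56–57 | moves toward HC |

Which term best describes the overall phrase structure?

repeated phrase

Both phrases have the same opening (x) and the same cadence (half cadence): the second is a restatement, not a consequent, so this is a repeated phrase rather than a period.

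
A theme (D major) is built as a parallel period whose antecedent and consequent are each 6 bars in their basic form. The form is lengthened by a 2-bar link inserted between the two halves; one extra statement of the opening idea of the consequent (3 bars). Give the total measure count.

Basic parallel period: 6 + 6 = 12 bars.
12 (basic form) + 2 (link) + 3 (extra statement) = 17.

17 measures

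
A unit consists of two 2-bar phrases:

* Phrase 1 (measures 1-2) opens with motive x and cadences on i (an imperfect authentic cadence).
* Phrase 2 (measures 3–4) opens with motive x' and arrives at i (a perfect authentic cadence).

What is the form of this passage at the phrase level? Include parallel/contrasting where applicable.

parallel period

Phrase 1 ends with an imperfect authentic cadence (weaker) and phrase 2 with a perfect authentic cadence (stronger): antecedent + consequent = a period.
The two phrases open with the same material (x / x'), so the period is parallel.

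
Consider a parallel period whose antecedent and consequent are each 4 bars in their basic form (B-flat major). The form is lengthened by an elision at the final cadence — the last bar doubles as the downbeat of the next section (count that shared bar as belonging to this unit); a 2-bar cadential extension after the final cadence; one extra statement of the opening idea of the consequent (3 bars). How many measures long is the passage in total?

13 measures

Basic parallel period: 4 + 4 = 8 bars.
8 (basic form) + 2 (cadential extension) + 3 (extra statement) = 13.
The elision shares a bar with the next section but does not change this unit's count.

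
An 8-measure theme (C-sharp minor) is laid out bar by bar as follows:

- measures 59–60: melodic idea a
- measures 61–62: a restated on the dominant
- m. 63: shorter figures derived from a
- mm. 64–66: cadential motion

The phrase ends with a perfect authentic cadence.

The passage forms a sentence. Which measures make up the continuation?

After the presentation (mm. 59–62), the continuation covers the fragmentation through the cadence: mm. 63–66.

measures 63–66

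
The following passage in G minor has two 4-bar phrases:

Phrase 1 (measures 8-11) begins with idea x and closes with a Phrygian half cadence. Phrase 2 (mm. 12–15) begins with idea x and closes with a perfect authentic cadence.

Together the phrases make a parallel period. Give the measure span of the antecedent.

The phrase ending with the weaker cadence (Phrygian half cadence) is the antecedent; the one ending more conclusively (perfect authentic cadence) is the consequent. The antecedent is measures 8–11.

measures 8–11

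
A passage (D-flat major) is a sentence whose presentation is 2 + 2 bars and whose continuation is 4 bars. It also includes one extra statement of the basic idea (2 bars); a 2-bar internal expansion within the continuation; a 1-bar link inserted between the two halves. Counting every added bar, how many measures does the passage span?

13 measures

Basic sentence: 2 + 2 + 4 = 8 bars.
8 (basic form) + 2 (extra statement) + 2 (internal expansion) + 1 (link) = 13.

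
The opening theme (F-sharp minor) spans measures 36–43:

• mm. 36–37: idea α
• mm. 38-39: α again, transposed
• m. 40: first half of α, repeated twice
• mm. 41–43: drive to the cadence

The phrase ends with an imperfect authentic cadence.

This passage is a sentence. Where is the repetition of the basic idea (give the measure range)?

measures 38–39

The presentation of a sentence is the basic idea (bars 36–37) plus its repetition (bars 38–39); the repetition of the basic idea is therefore measures 38–39.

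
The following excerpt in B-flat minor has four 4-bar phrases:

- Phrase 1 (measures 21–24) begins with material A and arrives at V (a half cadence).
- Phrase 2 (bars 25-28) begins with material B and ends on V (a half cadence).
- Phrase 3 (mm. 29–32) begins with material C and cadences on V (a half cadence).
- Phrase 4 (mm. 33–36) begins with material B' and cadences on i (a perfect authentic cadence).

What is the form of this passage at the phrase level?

contrasting double period

Four phrases in two halves: the first half (mm. 21–28) ends with a half cadence, the second (measures 29-36) with a perfect authentic cadence — a large antecedent–consequent pair, i.e. a double period.
Phrase 3 begins with different material from phrase 1, making it contrasting.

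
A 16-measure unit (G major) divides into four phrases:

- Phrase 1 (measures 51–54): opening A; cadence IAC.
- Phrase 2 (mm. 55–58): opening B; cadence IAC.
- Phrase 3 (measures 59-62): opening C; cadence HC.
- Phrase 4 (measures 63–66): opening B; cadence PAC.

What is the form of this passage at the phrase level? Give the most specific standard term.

Four phrases in two halves: the first half (mm. 51–58) ends with an imperfect authentic cadence, the second (mm. 59–66) with a perfect authentic cadence — a large antecedent–consequent pair, i.e. a double period.
Phrase 3 begins with different material from phrase 1, making it contrasting.

contrasting double period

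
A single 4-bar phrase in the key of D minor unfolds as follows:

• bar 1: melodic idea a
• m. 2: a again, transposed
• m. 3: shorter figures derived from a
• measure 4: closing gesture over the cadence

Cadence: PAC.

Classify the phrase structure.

Basic idea (m. 1) + its repetition (m. 2) form the presentation; fragmentation and cadence (bars 3–4) form the continuation — the 4-bar whole is a sentence.

sentence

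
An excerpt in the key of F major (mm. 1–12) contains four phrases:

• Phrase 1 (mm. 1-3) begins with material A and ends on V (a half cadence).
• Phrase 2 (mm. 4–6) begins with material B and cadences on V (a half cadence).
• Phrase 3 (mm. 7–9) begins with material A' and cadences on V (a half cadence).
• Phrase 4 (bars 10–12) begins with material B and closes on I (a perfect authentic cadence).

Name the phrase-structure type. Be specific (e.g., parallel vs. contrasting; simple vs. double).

parallel double period

Four phrases in two halves: the first half (measures 1-6) ends with a half cadence, the second (mm. 7–12) with a perfect authentic cadence — a large antecedent–consequent pair, i.e. a double period.
Phrase 3 begins with the same material as phrase 1, making it parallel.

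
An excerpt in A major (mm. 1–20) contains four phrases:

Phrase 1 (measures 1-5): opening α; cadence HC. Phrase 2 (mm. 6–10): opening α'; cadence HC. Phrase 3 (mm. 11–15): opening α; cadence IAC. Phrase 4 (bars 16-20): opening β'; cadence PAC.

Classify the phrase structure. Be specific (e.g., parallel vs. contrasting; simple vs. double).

Four phrases in two halves: the first half (mm. 1–10) ends with a half cadence, the second (mm. 11–20) with a perfect authentic cadence — a large antecedent–consequent pair, i.e. a double period.
Phrase 3 begins with the same material as phrase 1, making it parallel.

parallel double period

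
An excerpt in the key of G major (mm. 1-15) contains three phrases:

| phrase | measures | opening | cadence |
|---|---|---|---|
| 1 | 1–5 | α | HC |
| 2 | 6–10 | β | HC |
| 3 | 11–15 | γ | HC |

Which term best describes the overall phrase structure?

phrase group

The final phrase closes with a half cadence, which is not stronger than the preceding half cadence; the 3 phrases lack an overall antecedent–consequent design and so form a phrase group.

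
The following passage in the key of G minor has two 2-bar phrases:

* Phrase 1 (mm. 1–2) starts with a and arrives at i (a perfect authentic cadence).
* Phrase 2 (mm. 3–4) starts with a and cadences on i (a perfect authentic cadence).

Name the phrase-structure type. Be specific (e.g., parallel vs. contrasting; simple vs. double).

Both phrases have the same opening (a) and the same cadence (perfect authentic cadence): the second is a restatement, not a consequent, so this is a repeated phrase rather than a period.

repeated phrase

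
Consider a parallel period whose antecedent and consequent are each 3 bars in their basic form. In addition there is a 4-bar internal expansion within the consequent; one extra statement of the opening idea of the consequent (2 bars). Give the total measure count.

12 measures

Basic parallel period: 3 + 3 = 6 bars.
6 (basic form) + 4 (internal expansion) + 2 (extra statement) = 12.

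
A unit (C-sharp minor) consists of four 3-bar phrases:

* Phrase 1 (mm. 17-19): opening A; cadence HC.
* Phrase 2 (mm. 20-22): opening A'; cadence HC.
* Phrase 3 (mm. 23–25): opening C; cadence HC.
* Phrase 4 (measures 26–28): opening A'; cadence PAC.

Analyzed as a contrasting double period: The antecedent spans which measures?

measures 17–22

In a double period the four phrases pair into a large antecedent (phrases 1–2, ending half cadence) and a large consequent (phrases 3–4, ending perfect authentic cadence). The antecedent spans mm. 17-22.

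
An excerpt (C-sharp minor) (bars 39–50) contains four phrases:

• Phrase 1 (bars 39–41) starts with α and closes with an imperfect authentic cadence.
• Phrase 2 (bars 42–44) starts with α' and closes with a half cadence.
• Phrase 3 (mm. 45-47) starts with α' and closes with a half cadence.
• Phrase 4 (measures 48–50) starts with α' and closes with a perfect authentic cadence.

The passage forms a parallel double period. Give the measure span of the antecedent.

measures 39–44

In a double period the first pair of phrases (ending half cadence) is the large antecedent and the second pair (ending perfect authentic cadence) is the large consequent; the antecedent is measures 39–44.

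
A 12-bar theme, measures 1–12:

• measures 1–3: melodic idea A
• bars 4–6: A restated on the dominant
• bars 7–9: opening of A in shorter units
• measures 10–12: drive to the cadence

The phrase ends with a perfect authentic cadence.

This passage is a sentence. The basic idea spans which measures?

measures 1–3

The presentation of a sentence is the basic idea (bars 1–3) plus its repetition (mm. 4-6); the basic idea is therefore mm. 1-3.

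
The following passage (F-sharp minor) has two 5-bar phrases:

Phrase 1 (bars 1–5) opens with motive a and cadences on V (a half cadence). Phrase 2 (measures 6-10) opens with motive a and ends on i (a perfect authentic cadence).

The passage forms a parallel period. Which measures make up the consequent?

measures 6–10

The phrase ending with the weaker cadence (half cadence) is the antecedent; the one ending more conclusively (perfect authentic cadence) is the consequent. The consequent is measures 6–10.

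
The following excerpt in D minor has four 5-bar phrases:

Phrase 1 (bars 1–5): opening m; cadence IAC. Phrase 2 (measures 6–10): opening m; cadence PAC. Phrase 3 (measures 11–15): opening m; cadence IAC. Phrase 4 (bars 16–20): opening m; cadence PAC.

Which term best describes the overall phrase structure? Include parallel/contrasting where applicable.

repeated period

The cadence pattern IAC–PAC–IAC–PAC is weak–strong twice, and phrases 3–4 restate phrases 1–2: a period heard twice, not a double period (which would end weakly at phrase 2).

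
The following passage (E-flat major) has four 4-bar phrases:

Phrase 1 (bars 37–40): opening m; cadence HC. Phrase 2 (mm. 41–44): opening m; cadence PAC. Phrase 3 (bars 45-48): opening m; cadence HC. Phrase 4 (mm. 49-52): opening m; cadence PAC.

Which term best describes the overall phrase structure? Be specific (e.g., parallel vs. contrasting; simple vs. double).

The cadence pattern HC–PAC–HC–PAC is weak–strong twice, and phrases 3–4 restate phrases 1–2: a period heard twice, not a double period (which would end weakly at phrase 2).

repeated period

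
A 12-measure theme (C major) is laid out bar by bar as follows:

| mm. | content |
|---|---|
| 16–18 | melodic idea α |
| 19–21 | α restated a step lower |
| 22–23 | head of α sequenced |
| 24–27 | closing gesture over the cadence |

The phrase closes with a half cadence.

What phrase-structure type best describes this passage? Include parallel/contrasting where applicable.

Basic idea (bars 16-18) + its repetition (mm. 19–21) form the presentation; fragmentation and cadence (mm. 22-27) form the continuation — the 12-bar whole is a sentence.

sentence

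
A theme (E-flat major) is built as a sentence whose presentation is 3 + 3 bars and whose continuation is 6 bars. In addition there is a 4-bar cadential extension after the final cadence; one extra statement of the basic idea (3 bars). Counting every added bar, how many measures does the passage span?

Basic sentence: 3 + 3 + 6 = 12 bars.
12 (basic form) + 4 (cadential extension) + 3 (extra statement) = 19.

19 measures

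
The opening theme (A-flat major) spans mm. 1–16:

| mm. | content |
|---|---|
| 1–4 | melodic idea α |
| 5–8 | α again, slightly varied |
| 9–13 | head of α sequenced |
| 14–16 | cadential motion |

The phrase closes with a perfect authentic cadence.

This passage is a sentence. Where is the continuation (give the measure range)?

measures 9–16

After the presentation (mm. 1-8), the continuation covers the fragmentation through the cadence: bars 9–16.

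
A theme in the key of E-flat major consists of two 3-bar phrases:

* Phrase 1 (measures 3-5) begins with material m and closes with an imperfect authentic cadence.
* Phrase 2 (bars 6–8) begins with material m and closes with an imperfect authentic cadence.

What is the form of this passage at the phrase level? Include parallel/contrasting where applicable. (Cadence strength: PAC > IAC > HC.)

repeated phrase

Both phrases have the same opening (m) and the same cadence (imperfect authentic cadence): the second is a restatement, not a consequent, so this is a repeated phrase rather than a period.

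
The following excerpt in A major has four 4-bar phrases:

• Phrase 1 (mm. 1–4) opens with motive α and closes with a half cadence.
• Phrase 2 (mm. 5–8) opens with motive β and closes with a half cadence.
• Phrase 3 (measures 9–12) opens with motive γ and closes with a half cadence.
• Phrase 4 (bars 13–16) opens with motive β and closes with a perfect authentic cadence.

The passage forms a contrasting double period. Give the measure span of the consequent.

measures 9–16

In a double period the first pair of phrases (ending half cadence) is the large antecedent and the second pair (ending perfect authentic cadence) is the large consequent; the consequent is measures 9–16.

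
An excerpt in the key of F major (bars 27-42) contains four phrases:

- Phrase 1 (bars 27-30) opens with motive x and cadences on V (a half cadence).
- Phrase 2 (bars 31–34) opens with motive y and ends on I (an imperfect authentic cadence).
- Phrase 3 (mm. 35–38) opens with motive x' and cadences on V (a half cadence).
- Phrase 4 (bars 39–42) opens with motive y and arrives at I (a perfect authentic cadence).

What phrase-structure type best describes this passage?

parallel double period

Four phrases in two halves: the first half (mm. 27–34) ends with an imperfect authentic cadence, the second (mm. 35-42) with a perfect authentic cadence — a large antecedent–consequent pair, i.e. a double period.
Phrase 3 begins with the same material as phrase 1, making it parallel.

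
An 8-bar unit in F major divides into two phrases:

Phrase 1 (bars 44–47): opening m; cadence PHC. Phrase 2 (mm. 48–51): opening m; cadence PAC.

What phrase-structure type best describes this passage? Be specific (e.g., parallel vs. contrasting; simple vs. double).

parallel period

Phrase 1 ends with a Phrygian half cadence (weaker) and phrase 2 with a perfect authentic cadence (stronger): antecedent + consequent = a period.
The two phrases open with the same material (m / m), so the period is parallel.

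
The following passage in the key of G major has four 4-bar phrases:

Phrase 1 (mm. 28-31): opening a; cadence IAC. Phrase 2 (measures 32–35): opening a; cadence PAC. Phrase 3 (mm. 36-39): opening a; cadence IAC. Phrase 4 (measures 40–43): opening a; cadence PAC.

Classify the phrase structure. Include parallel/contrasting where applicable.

The cadence pattern IAC–PAC–IAC–PAC is weak–strong twice, and phrases 3–4 restate phrases 1–2: a period heard twice, not a double period (which would end weakly at phrase 2).

repeated period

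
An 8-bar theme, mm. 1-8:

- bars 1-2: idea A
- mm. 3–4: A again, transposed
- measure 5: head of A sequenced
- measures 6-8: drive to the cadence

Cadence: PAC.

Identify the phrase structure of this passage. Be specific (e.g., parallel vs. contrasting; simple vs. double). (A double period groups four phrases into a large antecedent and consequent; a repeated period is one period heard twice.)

sentence

Basic idea (mm. 1–2) + its repetition (bars 3–4) form the presentation; fragmentation and cadence (bars 5–8) form the continuation — the 8-bar whole is a sentence.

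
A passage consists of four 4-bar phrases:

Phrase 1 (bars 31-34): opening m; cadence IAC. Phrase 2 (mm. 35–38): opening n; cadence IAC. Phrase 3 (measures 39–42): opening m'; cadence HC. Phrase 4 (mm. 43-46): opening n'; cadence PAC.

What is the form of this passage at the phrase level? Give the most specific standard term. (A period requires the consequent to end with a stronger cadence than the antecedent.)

parallel double period

Four phrases in two halves: the first half (measures 31-38) ends with an imperfect authentic cadence, the second (bars 39–46) with a perfect authentic cadence — a large antecedent–consequent pair, i.e. a double period.
Phrase 3 begins with the same material as phrase 1, making it parallel.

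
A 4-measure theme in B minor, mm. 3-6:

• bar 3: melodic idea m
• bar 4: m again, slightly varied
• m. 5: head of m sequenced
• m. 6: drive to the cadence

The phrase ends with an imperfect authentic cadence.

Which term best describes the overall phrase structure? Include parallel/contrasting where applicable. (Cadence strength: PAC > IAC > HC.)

Basic idea (bar 3) + its repetition (measure 4) form the presentation; fragmentation and cadence (measures 5–6) form the continuation — the 4-bar whole is a sentence.

sentence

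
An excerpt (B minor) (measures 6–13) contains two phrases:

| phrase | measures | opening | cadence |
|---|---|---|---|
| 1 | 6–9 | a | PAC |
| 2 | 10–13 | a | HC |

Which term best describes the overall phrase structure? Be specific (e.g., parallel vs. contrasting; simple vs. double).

phrase group

The second phrase closes with a half cadence, which is not stronger than the first phrase's perfect authentic cadence; without a weak→strong cadential pair there is no antecedent–consequent relationship, so this is a phrase group rather than a period.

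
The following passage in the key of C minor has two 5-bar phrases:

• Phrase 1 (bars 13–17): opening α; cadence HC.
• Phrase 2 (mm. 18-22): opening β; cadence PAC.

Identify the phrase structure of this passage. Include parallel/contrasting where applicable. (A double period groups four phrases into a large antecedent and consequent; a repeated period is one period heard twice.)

contrasting period

Phrase 1 ends with a half cadence (weaker) and phrase 2 with a perfect authentic cadence (stronger): antecedent + consequent = a period.
The two phrases open with different material (α / β), so the period is contrasting.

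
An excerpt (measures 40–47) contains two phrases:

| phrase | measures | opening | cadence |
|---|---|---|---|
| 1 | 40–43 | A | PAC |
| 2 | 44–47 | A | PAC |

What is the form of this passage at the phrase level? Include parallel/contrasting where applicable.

repeated phrase

Both phrases have the same opening (A) and the same cadence (perfect authentic cadence): the second is a restatement, not a consequent, so this is a repeated phrase rather than a period.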